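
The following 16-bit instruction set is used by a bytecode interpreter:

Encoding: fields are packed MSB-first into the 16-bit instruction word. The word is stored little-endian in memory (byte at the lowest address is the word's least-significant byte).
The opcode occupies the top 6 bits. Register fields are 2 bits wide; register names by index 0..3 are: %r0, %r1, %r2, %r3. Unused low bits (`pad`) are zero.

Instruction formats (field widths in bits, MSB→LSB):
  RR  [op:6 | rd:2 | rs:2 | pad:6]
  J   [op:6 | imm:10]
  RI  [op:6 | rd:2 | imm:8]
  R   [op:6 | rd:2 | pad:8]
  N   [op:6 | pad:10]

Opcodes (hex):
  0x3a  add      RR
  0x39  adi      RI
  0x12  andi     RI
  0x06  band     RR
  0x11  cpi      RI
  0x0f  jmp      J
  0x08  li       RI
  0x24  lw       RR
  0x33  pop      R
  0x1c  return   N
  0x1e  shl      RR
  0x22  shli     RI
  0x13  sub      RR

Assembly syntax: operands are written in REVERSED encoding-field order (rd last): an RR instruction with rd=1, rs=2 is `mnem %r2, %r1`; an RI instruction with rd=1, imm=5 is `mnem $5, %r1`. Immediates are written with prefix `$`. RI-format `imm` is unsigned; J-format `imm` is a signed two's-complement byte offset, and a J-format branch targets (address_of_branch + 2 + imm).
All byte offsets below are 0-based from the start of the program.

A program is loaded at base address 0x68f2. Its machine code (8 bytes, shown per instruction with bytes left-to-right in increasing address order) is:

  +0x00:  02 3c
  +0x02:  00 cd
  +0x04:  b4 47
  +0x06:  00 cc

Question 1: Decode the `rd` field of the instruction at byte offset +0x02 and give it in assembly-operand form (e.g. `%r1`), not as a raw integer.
@+02  little-endian(00 cd) = 0xcd00
  op=0xcd00>>10=0x33 ⇒ pop (R)
  rd@[9:8]=0x1 ⇒ %r1

%r1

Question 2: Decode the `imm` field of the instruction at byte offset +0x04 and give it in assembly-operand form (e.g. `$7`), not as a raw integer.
+0x04: b4 47 ⇒ word 0x47b4 (little)
  opcode bits[15:10]=0x11: cpi/RI
  [9:8] rd=3 = %r3
  [7:0] imm=180 = $180

$180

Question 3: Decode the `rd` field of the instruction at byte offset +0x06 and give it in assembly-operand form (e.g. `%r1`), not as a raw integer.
@+06  little-endian(00 cc) = 0xcc00
  top 6b → 0x33 → pop [R]
  [9:8] rd=0 = %r0

%r0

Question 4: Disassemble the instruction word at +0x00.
jmp $2

+0x00: 02 3c ⇒ word 0x3c02 (little)
  opcode bits[15:10]=0xf: jmp/J
  imm@[9:0]=0x2 ⇒ $2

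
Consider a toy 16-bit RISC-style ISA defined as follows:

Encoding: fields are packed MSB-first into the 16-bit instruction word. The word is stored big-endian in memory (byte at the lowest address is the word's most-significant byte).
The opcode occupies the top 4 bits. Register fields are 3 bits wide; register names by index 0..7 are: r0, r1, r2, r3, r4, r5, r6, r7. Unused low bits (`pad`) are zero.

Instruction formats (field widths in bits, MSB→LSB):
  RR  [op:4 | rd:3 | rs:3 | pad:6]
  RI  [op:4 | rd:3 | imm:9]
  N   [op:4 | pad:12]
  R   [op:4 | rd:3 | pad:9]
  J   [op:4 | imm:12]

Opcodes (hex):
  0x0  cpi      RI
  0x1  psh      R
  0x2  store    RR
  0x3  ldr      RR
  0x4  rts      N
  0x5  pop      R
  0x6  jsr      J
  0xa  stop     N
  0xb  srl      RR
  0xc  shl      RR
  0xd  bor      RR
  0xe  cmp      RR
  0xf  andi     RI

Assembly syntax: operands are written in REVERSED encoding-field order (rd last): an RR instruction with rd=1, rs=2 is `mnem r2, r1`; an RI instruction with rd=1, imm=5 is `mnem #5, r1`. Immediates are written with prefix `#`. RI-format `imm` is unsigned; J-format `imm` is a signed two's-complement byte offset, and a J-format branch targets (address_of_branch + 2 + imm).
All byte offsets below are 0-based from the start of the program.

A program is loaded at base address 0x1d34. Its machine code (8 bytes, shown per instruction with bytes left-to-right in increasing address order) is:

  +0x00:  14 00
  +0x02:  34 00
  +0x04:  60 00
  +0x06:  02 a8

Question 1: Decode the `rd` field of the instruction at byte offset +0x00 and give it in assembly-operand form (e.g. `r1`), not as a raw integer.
@+00  big-endian(14 00) = 0x1400
  op=0x1400>>12=0x1 ⇒ psh (R)
  rd@[11:9]=0x2 ⇒ r2

r2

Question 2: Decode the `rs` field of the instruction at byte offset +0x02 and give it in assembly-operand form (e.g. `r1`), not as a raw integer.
off 0x02: read 34 00 as big → 0x3400
  opcode bits[15:12]=0x3: ldr/RR
  [11:9] rd=2 = r2
  [8:6] rs=0 = r0

r0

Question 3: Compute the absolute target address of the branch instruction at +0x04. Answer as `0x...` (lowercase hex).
0x1d3a

[04] 60 00 → 0x6000
  opcode bits[15:12]=0x6: jsr/J
  imm: (w>>0)&0xfff=0x0 → #0
  target = base 0x1d34 + off 0x04 + 2 + imm 0 = 0x1d3a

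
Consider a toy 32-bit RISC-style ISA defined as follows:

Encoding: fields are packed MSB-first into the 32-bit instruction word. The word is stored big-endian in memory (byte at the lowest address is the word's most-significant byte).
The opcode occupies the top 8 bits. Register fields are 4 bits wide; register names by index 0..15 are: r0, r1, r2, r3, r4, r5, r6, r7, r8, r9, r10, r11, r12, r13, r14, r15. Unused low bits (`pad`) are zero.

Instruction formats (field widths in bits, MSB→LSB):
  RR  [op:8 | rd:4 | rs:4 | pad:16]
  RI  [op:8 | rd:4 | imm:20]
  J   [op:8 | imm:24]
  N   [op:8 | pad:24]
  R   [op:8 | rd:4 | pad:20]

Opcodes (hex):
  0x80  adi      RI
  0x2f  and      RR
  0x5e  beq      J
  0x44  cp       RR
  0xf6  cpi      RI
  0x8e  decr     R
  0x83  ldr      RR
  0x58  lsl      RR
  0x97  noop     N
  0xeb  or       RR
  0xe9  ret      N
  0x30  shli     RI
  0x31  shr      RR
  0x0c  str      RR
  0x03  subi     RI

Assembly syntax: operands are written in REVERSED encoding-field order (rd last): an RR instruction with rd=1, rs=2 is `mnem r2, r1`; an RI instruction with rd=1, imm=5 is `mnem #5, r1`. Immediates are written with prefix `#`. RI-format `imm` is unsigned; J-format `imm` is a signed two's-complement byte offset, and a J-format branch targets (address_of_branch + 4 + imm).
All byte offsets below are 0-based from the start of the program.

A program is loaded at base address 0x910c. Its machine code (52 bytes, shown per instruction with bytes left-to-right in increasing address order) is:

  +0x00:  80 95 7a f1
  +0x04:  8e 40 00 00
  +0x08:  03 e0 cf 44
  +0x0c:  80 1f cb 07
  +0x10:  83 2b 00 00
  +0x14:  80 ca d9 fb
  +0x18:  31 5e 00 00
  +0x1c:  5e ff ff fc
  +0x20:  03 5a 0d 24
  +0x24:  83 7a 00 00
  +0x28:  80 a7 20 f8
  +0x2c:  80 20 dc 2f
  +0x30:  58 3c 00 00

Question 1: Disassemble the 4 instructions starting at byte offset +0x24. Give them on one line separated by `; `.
[24] 83 7a 00 00 → 0x837a0000
  opcode bits[31:24]=0x83: ldr/RR
  rd: (w>>20)&0xf=0x7 → r7
  rs: (w>>16)&0xf=0xa → r10
[28] 80 a7 20 f8 → 0x80a720f8
  opcode bits[31:24]=0x80: adi/RI
  rd: (w>>20)&0xf=0xa → r10
  imm: (w>>0)&0xfffff=0x720f8 → #467192
[2c] 80 20 dc 2f → 0x8020dc2f
  opcode bits[31:24]=0x80: adi/RI
  rd: (w>>20)&0xf=0x2 → r2
  imm: (w>>0)&0xfffff=0xdc2f → #56367
[30] 58 3c 00 00 → 0x583c0000
  opcode bits[31:24]=0x58: lsl/RR
  rd: (w>>20)&0xf=0x3 → r3
  rs: (w>>16)&0xf=0xc → r12

ldr r10, r7; adi #467192, r10; adi #56367, r2; lsl r12, r3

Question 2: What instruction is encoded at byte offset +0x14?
off 0x14: read 80 ca d9 fb as big → 0x80cad9fb
  opcode bits[31:24]=0x80: adi/RI
  rd: (w>>20)&0xf=0xc → r12
  imm: (w>>0)&0xfffff=0xad9fb → #711163

adi #711163, r12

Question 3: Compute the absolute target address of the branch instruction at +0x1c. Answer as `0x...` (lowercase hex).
@+1c  big-endian(5e ff ff fc) = 0x5efffffc
  opcode bits[31:24]=0x5e: beq/J
  imm: (w>>0)&0xffffff=0xfffffc (s24→-4) → #-4
  target = base 0x910c + off 0x1c + 4 + imm -4 = 0x9128

0x9128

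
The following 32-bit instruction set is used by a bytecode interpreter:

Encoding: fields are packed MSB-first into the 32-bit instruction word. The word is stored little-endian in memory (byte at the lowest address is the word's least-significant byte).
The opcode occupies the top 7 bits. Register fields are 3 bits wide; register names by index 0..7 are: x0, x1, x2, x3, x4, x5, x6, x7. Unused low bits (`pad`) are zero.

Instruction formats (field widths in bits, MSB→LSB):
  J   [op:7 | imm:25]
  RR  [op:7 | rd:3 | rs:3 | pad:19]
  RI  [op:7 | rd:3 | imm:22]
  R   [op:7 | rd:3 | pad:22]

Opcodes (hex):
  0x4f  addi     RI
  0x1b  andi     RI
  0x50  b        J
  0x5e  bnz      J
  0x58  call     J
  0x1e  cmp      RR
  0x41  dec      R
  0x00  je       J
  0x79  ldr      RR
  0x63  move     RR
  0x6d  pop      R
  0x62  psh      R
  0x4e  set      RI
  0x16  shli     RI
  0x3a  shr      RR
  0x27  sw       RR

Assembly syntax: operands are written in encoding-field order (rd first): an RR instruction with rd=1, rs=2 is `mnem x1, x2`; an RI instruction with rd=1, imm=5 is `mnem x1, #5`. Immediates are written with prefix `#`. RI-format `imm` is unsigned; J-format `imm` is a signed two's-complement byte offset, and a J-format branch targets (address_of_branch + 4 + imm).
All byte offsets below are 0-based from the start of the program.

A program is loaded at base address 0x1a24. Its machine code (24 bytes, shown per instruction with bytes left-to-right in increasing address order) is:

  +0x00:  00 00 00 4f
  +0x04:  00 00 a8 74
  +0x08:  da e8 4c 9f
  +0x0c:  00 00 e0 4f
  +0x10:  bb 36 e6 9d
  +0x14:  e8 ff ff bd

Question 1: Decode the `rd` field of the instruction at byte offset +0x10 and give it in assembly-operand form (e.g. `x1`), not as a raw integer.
x7

+0x10: bb 36 e6 9d ⇒ word 0x9de636bb (little)
  opcode bits[31:25]=0x4e: set/RI
  rd@[24:22]=0x7 ⇒ x7
  imm@[21:0]=0x2636bb ⇒ #2504379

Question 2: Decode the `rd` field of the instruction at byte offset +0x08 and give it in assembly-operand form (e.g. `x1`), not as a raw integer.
x5

[08] da e8 4c 9f → 0x9f4ce8da
  top 7b → 0x4f → addi [RI]
  rd: (w>>22)&0x7=0x5 → x5
  imm: (w>>0)&0x3fffff=0xce8da → #846042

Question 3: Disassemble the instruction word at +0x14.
[14] e8 ff ff bd → 0xbdffffe8
  top 7b → 0x5e → bnz [J]
  imm: (w>>0)&0x1ffffff=0x1ffffe8 (s25→-24) → #-24

bnz #-24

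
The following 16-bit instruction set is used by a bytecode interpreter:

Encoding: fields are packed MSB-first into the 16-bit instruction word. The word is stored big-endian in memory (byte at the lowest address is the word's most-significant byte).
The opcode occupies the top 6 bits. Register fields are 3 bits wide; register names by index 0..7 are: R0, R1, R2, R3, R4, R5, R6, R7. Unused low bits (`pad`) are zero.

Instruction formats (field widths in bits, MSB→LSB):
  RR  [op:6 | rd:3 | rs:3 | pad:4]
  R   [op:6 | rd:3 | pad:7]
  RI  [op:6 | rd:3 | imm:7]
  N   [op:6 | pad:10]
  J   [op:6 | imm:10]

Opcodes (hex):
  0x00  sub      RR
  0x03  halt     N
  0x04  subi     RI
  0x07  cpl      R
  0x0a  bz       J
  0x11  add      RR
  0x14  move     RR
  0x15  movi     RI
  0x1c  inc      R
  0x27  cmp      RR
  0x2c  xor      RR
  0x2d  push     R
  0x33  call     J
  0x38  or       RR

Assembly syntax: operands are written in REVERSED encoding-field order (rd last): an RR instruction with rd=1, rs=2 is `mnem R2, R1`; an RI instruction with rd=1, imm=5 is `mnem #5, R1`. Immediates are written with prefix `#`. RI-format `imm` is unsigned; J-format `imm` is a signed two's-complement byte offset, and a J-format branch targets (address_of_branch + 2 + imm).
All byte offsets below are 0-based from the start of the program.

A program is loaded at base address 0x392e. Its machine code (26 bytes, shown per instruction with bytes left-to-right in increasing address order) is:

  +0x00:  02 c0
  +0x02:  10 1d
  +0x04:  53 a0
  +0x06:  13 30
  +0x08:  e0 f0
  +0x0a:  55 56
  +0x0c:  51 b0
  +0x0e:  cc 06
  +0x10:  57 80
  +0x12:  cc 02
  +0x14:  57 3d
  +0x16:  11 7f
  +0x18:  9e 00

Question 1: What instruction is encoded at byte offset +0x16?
@+16  big-endian(11 7f) = 0x117f
  opcode bits[15:10]=0x4: subi/RI
  [9:7] rd=2 = R2
  [6:0] imm=127 = #127

subi #127, R2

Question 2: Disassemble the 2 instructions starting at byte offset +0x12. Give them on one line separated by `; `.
call #2; movi #61, R6

@+12  big-endian(cc 02) = 0xcc02
  opcode bits[15:10]=0x33: call/J
  imm@[9:0]=0x2 ⇒ #2
@+14  big-endian(57 3d) = 0x573d
  opcode bits[15:10]=0x15: movi/RI
  rd@[9:7]=0x6 ⇒ R6
  imm@[6:0]=0x3d ⇒ #61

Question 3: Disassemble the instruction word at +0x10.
movi #0, R7

@+10  big-endian(57 80) = 0x5780
  top 6b → 0x15 → movi [RI]
  rd@[9:7]=0x7 ⇒ R7
  imm@[6:0]=0x0 ⇒ #0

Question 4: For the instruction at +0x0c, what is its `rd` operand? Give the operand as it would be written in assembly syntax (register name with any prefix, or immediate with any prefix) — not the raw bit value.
+0x0c: 51 b0 ⇒ word 0x51b0 (big)
  opcode bits[15:10]=0x14: move/RR
  rd: (w>>7)&0x7=0x3 → R3
  rs: (w>>4)&0x7=0x3 → R3

R3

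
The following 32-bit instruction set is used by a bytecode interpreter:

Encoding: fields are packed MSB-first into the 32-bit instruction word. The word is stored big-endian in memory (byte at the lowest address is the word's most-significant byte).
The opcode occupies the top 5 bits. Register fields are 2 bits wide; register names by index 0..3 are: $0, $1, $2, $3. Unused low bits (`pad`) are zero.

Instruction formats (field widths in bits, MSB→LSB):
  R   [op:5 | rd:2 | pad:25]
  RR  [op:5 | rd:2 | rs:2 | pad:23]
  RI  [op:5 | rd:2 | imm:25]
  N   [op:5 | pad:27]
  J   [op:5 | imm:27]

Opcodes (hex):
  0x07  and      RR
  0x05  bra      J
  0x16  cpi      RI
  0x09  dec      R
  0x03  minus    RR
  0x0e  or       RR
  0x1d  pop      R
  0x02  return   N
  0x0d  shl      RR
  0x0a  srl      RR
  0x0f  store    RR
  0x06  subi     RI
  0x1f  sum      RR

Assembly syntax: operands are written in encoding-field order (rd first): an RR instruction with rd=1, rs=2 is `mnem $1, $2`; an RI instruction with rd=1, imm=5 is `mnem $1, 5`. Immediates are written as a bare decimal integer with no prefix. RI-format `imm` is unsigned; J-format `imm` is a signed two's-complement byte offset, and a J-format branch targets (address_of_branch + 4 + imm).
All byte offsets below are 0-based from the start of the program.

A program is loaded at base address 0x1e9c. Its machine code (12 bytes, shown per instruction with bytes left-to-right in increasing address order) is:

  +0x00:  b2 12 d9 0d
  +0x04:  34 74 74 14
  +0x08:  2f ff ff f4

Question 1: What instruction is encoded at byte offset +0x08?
[08] 2f ff ff f4 → 0x2ffffff4
  opcode bits[31:27]=0x5: bra/J
  [26:0] imm=134217716 (s27→-12) = -12

bra -12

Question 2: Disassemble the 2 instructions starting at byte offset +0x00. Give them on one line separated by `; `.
+0x00: b2 12 d9 0d ⇒ word 0xb212d90d (big)
  opcode bits[31:27]=0x16: cpi/RI
  rd@[26:25]=0x1 ⇒ $1
  imm@[24:0]=0x12d90d ⇒ 1235213
+0x04: 34 74 74 14 ⇒ word 0x34747414 (big)
  opcode bits[31:27]=0x6: subi/RI
  rd@[26:25]=0x2 ⇒ $2
  imm@[24:0]=0x747414 ⇒ 7631892

cpi $1, 1235213; subi $2, 7631892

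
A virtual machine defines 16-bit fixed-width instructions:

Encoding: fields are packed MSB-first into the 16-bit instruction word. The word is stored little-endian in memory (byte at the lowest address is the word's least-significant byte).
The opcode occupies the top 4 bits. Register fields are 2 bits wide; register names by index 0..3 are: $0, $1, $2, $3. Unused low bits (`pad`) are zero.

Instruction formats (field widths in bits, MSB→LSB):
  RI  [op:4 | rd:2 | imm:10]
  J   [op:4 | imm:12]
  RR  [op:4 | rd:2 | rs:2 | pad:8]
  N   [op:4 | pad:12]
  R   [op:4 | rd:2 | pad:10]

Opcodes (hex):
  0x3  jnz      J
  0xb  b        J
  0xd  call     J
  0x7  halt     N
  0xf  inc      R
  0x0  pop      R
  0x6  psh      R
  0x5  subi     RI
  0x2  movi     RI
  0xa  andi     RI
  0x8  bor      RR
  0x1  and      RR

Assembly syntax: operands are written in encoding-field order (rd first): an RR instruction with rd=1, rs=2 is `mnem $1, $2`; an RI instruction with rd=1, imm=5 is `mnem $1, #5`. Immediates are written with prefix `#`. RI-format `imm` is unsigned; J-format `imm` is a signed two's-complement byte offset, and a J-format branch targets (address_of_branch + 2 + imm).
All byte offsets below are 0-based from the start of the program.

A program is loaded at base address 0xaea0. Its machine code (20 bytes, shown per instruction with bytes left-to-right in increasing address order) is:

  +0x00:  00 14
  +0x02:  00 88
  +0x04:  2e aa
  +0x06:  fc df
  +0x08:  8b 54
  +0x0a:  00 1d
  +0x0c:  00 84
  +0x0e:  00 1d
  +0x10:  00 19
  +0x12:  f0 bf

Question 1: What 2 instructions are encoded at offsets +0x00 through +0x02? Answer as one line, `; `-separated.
and $1, $0; bor $2, $0

@+00  little-endian(00 14) = 0x1400
  top 4b → 0x1 → and [RR]
  rd@[11:10]=0x1 ⇒ $1
  rs@[9:8]=0x0 ⇒ $0
@+02  little-endian(00 88) = 0x8800
  top 4b → 0x8 → bor [RR]
  rd@[11:10]=0x2 ⇒ $2
  rs@[9:8]=0x0 ⇒ $0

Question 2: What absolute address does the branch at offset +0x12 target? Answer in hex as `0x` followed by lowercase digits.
0xaea4

off 0x12: read f0 bf as little → 0xbff0
  top 4b → 0xb → b [J]
  [11:0] imm=4080 (s12→-16) = #-16
  target = base 0xaea0 + off 0x12 + 2 + imm -16 = 0xaea4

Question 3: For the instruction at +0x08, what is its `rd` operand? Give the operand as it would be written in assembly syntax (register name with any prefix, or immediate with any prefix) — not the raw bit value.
[08] 8b 54 → 0x548b
  top 4b → 0x5 → subi [RI]
  rd: (w>>10)&0x3=0x1 → $1
  imm: (w>>0)&0x3ff=0x8b → #139

$1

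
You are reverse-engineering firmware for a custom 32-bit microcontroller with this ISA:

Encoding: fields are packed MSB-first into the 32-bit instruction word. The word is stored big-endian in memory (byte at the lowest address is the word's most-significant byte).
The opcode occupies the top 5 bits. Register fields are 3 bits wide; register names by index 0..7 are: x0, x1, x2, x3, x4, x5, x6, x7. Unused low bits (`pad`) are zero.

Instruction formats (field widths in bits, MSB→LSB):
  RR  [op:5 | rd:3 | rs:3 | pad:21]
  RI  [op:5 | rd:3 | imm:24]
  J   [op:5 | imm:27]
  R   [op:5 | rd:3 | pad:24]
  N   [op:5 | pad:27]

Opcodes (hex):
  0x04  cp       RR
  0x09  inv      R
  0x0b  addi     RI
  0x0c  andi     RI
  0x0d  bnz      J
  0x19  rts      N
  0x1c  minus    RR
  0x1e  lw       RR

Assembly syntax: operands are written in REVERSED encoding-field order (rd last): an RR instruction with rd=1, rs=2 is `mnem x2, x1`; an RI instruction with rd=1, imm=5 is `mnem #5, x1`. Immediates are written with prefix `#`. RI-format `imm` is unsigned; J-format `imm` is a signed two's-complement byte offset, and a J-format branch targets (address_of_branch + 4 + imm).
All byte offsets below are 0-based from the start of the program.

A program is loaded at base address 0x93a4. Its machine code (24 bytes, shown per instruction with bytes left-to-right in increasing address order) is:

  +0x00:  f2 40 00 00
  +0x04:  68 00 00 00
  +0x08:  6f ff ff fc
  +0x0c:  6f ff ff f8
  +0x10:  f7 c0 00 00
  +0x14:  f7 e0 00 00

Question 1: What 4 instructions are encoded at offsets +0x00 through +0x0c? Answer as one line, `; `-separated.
off 0x00: read f2 40 00 00 as big → 0xf2400000
  top 5b → 0x1e → lw [RR]
  [26:24] rd=2 = x2
  [23:21] rs=2 = x2
off 0x04: read 68 00 00 00 as big → 0x68000000
  top 5b → 0xd → bnz [J]
  [26:0] imm=0 = #0
off 0x08: read 6f ff ff fc as big → 0x6ffffffc
  top 5b → 0xd → bnz [J]
  [26:0] imm=134217724 (s27→-4) = #-4
off 0x0c: read 6f ff ff f8 as big → 0x6ffffff8
  top 5b → 0xd → bnz [J]
  [26:0] imm=134217720 (s27→-8) = #-8

lw x2, x2; bnz #0; bnz #-4; bnz #-8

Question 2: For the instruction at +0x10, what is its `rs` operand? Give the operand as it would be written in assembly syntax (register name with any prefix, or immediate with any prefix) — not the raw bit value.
@+10  big-endian(f7 c0 00 00) = 0xf7c00000
  opcode bits[31:27]=0x1e: lw/RR
  rd@[26:24]=0x7 ⇒ x7
  rs@[23:21]=0x6 ⇒ x6

x6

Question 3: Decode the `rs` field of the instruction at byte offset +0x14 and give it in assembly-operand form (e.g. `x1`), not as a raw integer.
+0x14: f7 e0 00 00 ⇒ word 0xf7e00000 (big)
  top 5b → 0x1e → lw [RR]
  rd@[26:24]=0x7 ⇒ x7
  rs@[23:21]=0x7 ⇒ x7

x7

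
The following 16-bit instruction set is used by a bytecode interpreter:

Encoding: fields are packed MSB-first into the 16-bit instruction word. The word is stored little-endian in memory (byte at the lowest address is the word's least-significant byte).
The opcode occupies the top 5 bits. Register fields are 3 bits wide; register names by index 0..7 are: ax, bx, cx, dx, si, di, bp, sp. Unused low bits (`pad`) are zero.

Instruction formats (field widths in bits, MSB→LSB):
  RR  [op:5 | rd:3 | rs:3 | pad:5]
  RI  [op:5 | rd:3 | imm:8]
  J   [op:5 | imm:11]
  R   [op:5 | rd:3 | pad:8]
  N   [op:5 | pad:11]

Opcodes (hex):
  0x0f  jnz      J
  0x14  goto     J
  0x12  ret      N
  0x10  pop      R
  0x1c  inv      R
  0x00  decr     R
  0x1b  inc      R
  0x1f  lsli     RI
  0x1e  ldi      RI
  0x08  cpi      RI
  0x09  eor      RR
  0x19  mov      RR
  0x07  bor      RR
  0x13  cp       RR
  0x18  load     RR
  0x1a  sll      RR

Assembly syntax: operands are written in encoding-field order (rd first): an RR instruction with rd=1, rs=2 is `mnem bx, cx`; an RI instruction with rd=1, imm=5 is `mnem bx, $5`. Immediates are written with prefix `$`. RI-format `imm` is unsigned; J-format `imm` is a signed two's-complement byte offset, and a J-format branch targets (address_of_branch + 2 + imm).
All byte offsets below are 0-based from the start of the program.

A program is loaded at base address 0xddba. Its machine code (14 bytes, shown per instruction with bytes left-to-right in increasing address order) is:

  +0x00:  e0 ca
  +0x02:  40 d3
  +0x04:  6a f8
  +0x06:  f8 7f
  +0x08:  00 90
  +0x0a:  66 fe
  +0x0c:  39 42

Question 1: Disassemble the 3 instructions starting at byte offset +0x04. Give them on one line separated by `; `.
+0x04: 6a f8 ⇒ word 0xf86a (little)
  opcode bits[15:11]=0x1f: lsli/RI
  rd: (w>>8)&0x7=0x0 → ax
  imm: (w>>0)&0xff=0x6a → $106
+0x06: f8 7f ⇒ word 0x7ff8 (little)
  opcode bits[15:11]=0xf: jnz/J
  imm: (w>>0)&0x7ff=0x7f8 (s11→-8) → $-8
+0x08: 00 90 ⇒ word 0x9000 (little)
  opcode bits[15:11]=0x12: ret/N

lsli ax, $106; jnz $-8; ret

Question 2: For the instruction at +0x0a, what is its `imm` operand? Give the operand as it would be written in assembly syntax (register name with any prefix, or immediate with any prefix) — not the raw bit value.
off 0x0a: read 66 fe as little → 0xfe66
  op=0xfe66>>11=0x1f ⇒ lsli (RI)
  rd@[10:8]=0x6 ⇒ bp
  imm@[7:0]=0x66 ⇒ $102

$102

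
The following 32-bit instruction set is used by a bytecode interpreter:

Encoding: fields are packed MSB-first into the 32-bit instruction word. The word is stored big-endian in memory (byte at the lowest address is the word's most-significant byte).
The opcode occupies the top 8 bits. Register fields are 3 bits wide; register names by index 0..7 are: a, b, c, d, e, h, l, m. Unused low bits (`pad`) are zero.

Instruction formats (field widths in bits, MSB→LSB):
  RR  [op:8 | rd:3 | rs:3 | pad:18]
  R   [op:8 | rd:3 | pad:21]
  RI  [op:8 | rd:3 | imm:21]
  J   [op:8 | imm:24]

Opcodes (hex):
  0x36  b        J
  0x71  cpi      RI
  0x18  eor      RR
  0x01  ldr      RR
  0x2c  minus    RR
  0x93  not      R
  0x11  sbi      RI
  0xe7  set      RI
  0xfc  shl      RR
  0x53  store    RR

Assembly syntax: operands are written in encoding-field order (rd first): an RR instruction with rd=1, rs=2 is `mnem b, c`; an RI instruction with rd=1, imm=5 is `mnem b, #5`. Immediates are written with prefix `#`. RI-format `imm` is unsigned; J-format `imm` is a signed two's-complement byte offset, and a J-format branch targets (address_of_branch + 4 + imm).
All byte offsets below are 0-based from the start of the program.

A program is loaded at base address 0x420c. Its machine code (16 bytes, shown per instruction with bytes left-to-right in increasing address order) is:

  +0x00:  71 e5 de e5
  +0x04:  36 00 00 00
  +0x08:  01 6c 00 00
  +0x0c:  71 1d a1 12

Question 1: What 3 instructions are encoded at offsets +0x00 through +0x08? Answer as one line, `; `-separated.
off 0x00: read 71 e5 de e5 as big → 0x71e5dee5
  top 8b → 0x71 → cpi [RI]
  rd: (w>>21)&0x7=0x7 → m
  imm: (w>>0)&0x1fffff=0x5dee5 → #384741
off 0x04: read 36 00 00 00 as big → 0x36000000
  top 8b → 0x36 → b [J]
  imm: (w>>0)&0xffffff=0x0 → #0
off 0x08: read 01 6c 00 00 as big → 0x016c0000
  top 8b → 0x1 → ldr [RR]
  rd: (w>>21)&0x7=0x3 → d
  rs: (w>>18)&0x7=0x3 → d

cpi m, #384741; b #0; ldr d, d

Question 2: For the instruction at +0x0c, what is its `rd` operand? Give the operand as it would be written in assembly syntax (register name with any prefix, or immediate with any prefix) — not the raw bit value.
@+0c  big-endian(71 1d a1 12) = 0x711da112
  top 8b → 0x71 → cpi [RI]
  rd: (w>>21)&0x7=0x0 → a
  imm: (w>>0)&0x1fffff=0x1da112 → #1941778

a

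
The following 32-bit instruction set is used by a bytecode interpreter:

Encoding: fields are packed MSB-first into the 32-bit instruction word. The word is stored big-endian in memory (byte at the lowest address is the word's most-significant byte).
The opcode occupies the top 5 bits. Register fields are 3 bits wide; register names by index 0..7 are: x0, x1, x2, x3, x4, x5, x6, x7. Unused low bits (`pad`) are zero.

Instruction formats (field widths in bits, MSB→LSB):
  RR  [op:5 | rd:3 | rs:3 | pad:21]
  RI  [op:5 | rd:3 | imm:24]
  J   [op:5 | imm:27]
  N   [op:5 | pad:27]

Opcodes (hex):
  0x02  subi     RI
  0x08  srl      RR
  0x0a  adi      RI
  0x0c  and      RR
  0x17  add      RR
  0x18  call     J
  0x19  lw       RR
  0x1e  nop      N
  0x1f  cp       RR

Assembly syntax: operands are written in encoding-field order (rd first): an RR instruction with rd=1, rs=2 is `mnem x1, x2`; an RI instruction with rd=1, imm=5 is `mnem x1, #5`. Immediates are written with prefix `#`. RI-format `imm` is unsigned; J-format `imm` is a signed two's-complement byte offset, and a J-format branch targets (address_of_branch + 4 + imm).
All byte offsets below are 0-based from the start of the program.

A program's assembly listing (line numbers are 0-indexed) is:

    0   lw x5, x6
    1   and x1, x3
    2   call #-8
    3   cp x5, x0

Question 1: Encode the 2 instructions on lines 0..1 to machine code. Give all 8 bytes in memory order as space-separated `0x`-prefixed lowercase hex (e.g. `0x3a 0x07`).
0xcd 0xc0 0x00 0x00 0x61 0x60 0x00 0x00

0. lw fields op=0x19:5|rd=5:3|rs=6:3|pad=0:21 → word cdc00000h → cd c0 00 00
1. and fields op=0xc:5|rd=1:3|rs=3:3|pad=0:21 → word 61600000h → 61 60 00 00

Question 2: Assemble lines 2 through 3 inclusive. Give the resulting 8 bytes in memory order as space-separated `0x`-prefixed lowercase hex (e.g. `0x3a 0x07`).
0xc7 0xff 0xff 0xf8 0xfd 0x00 0x00 0x00

L2: call op=0x18:5|imm=-8:27 ⇒ 0xc7fffff8 ⇒ big c7 ff ff f8
L3: cp op=0x1f:5|rd=5:3|rs=0:3|pad=0:21 ⇒ 0xfd000000 ⇒ big fd 00 00 00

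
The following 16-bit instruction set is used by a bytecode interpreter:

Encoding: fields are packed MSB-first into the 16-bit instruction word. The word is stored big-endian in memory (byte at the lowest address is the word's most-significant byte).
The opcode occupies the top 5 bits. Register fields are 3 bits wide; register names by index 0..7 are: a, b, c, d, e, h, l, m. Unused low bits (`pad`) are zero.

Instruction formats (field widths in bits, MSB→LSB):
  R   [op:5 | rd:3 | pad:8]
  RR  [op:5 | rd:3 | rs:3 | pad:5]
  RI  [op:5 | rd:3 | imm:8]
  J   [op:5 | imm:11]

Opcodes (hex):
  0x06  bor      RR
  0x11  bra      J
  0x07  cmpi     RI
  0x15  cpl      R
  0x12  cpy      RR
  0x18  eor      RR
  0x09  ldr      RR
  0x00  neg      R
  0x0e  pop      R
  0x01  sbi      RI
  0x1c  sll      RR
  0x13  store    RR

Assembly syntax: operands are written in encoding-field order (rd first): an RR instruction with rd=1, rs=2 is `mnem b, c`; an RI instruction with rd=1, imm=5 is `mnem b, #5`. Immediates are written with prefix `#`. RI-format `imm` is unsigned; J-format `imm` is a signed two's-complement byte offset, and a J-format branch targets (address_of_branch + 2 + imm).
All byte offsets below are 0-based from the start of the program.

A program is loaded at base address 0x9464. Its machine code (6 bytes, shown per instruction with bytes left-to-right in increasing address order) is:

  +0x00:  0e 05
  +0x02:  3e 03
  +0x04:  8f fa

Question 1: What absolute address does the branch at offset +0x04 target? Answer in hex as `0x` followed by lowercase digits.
+0x04: 8f fa ⇒ word 0x8ffa (big)
  top 5b → 0x11 → bra [J]
  [10:0] imm=2042 (s11→-6) = #-6
  target = base 0x9464 + off 0x04 + 2 + imm -6 = 0x9464

0x9464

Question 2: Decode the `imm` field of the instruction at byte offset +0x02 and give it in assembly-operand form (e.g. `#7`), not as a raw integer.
[02] 3e 03 → 0x3e03
  top 5b → 0x7 → cmpi [RI]
  rd@[10:8]=0x6 ⇒ l
  imm@[7:0]=0x3 ⇒ #3

#3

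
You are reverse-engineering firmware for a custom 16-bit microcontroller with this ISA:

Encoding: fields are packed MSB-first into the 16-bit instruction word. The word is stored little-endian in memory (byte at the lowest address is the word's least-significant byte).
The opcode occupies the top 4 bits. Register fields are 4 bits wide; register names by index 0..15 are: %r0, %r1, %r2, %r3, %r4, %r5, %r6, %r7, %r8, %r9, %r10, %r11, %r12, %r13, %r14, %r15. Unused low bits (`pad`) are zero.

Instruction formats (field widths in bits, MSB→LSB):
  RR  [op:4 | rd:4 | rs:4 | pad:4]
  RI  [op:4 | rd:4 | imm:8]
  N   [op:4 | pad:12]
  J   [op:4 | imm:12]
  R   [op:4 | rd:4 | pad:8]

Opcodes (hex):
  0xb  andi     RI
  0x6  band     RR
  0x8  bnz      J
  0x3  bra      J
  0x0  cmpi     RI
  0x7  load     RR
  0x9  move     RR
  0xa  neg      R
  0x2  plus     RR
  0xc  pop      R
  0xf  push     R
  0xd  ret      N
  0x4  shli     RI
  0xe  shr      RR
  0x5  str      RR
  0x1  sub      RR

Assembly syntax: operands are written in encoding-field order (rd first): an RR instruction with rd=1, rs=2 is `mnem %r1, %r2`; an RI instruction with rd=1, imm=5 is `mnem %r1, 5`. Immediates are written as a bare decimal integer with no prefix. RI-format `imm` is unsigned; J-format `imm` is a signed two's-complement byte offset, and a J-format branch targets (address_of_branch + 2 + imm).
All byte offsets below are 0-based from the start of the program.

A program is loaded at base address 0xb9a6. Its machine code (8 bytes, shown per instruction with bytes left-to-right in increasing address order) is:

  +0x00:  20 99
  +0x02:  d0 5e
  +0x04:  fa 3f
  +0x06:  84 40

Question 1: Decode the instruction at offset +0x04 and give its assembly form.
bra -6

[04] fa 3f → 0x3ffa
  opcode bits[15:12]=0x3: bra/J
  imm: (w>>0)&0xfff=0xffa (s12→-6) → -6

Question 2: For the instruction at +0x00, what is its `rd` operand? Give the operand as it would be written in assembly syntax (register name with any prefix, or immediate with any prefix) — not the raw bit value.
%r9

@+00  little-endian(20 99) = 0x9920
  top 4b → 0x9 → move [RR]
  [11:8] rd=9 = %r9
  [7:4] rs=2 = %r2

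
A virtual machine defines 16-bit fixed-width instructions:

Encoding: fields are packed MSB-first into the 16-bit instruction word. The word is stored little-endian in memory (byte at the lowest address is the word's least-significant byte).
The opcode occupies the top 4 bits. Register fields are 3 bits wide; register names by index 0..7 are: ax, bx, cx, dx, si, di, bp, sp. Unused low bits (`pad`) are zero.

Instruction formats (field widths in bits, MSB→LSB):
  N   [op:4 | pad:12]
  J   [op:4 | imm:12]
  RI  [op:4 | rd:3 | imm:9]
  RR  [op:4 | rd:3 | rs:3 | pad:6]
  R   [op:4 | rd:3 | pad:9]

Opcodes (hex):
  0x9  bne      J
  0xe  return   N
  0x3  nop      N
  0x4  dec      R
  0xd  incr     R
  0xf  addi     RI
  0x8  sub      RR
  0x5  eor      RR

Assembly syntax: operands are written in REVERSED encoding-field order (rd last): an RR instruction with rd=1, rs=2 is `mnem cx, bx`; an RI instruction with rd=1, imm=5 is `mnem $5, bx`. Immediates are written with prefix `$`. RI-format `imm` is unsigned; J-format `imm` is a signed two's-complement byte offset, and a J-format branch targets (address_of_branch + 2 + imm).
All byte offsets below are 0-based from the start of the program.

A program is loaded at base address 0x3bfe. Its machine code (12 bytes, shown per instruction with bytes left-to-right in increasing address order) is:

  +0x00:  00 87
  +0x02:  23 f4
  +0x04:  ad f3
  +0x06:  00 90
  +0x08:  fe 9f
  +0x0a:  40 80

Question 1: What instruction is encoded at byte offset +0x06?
bne $0

+0x06: 00 90 ⇒ word 0x9000 (little)
  opcode bits[15:12]=0x9: bne/J
  imm: (w>>0)&0xfff=0x0 → $0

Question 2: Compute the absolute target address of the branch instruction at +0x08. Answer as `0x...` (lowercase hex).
@+08  little-endian(fe 9f) = 0x9ffe
  top 4b → 0x9 → bne [J]
  imm@[11:0]=0xffe (s12→-2) ⇒ $-2
  target = base 0x3bfe + off 0x08 + 2 + imm -2 = 0x3c06

0x3c06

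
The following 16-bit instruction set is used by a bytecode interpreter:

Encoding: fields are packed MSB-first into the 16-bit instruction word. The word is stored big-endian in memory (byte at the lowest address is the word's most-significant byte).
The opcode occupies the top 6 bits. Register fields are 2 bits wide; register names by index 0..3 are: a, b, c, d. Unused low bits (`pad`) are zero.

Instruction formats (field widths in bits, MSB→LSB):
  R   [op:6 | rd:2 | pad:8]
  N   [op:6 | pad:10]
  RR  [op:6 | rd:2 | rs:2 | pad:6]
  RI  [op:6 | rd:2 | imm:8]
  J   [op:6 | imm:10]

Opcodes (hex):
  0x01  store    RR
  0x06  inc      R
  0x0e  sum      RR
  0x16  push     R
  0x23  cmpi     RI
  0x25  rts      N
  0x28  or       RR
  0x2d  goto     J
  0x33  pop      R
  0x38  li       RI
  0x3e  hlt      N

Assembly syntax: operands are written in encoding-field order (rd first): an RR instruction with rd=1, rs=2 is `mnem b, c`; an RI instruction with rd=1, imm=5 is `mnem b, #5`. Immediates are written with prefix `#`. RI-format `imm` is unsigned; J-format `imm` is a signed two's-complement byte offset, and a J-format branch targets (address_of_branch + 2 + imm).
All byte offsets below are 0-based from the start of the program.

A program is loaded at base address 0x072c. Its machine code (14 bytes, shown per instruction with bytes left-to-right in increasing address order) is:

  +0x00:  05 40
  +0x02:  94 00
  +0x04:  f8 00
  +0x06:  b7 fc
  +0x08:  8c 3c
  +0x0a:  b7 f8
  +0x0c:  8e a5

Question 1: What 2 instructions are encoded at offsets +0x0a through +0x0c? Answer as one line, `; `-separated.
@+0a  big-endian(b7 f8) = 0xb7f8
  opcode bits[15:10]=0x2d: goto/J
  imm: (w>>0)&0x3ff=0x3f8 (s10→-8) → #-8
@+0c  big-endian(8e a5) = 0x8ea5
  opcode bits[15:10]=0x23: cmpi/RI
  rd: (w>>8)&0x3=0x2 → c
  imm: (w>>0)&0xff=0xa5 → #165

goto #-8; cmpi c, #165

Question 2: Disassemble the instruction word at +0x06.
[06] b7 fc → 0xb7fc
  opcode bits[15:10]=0x2d: goto/J
  [9:0] imm=1020 (s10→-4) = #-4

goto #-4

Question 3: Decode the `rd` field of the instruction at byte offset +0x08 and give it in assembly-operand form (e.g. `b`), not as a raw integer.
@+08  big-endian(8c 3c) = 0x8c3c
  top 6b → 0x23 → cmpi [RI]
  [9:8] rd=0 = a
  [7:0] imm=60 = #60

a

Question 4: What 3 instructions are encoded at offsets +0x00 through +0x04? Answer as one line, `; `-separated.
+0x00: 05 40 ⇒ word 0x0540 (big)
  opcode bits[15:10]=0x1: store/RR
  rd: (w>>8)&0x3=0x1 → b
  rs: (w>>6)&0x3=0x1 → b
+0x02: 94 00 ⇒ word 0x9400 (big)
  opcode bits[15:10]=0x25: rts/N
+0x04: f8 00 ⇒ word 0xf800 (big)
  opcode bits[15:10]=0x3e: hlt/N

store b, b; rts; hlt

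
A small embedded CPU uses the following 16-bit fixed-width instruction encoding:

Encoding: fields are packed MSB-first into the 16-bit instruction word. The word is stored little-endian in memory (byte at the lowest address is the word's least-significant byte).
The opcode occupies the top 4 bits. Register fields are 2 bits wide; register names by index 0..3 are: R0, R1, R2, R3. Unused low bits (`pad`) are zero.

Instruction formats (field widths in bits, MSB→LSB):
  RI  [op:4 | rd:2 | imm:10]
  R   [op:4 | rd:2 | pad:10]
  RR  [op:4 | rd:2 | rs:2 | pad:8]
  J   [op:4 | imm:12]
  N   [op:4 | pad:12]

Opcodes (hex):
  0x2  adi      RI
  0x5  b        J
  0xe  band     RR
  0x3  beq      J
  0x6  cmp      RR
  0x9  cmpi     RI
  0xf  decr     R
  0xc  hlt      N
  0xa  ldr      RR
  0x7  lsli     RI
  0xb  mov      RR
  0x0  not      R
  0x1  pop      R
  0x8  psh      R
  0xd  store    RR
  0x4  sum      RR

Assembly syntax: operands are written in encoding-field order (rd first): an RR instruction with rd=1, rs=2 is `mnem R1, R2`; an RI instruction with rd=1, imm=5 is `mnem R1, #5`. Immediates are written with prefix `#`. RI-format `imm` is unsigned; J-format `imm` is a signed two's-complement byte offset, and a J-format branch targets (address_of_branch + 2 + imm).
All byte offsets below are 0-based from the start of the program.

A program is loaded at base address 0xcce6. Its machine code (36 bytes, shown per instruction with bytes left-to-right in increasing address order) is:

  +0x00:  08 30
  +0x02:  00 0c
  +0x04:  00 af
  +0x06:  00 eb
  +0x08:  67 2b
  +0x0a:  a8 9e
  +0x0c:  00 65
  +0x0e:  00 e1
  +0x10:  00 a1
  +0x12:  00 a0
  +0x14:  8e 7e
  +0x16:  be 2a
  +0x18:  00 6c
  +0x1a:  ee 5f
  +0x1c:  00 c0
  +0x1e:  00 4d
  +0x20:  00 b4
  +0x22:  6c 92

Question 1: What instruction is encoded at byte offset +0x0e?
band R0, R1

[0e] 00 e1 → 0xe100
  op=0xe100>>12=0xe ⇒ band (RR)
  rd@[11:10]=0x0 ⇒ R0
  rs@[9:8]=0x1 ⇒ R1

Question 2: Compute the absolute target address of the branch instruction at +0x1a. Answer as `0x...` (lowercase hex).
0xccf0

off 0x1a: read ee 5f as little → 0x5fee
  op=0x5fee>>12=0x5 ⇒ b (J)
  imm: (w>>0)&0xfff=0xfee (s12→-18) → #-18
  target = base 0xcce6 + off 0x1a + 2 + imm -18 = 0xccf0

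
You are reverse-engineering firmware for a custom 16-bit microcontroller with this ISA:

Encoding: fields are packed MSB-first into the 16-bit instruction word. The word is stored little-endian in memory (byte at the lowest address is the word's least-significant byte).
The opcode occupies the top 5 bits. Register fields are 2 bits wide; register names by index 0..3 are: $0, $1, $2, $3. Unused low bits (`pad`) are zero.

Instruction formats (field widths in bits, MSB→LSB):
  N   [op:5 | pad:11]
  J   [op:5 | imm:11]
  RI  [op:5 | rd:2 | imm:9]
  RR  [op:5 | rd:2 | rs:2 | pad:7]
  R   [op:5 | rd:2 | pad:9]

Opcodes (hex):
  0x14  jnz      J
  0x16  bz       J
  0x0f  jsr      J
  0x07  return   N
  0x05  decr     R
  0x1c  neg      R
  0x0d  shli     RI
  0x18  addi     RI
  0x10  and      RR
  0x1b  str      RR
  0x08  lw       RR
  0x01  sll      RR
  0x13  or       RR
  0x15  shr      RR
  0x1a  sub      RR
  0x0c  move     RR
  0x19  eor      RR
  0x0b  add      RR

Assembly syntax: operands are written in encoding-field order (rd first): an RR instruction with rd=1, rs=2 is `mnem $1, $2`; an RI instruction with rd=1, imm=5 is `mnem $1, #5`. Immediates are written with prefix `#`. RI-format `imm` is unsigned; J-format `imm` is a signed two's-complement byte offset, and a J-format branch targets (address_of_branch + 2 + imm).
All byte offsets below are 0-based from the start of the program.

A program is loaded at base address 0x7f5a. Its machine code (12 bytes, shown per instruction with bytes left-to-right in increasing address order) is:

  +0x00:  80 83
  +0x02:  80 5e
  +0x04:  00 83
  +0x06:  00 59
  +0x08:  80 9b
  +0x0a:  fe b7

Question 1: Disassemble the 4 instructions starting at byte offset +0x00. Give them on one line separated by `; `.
@+00  little-endian(80 83) = 0x8380
  op=0x8380>>11=0x10 ⇒ and (RR)
  rd@[10:9]=0x1 ⇒ $1
  rs@[8:7]=0x3 ⇒ $3
@+02  little-endian(80 5e) = 0x5e80
  op=0x5e80>>11=0xb ⇒ add (RR)
  rd@[10:9]=0x3 ⇒ $3
  rs@[8:7]=0x1 ⇒ $1
@+04  little-endian(00 83) = 0x8300
  op=0x8300>>11=0x10 ⇒ and (RR)
  rd@[10:9]=0x1 ⇒ $1
  rs@[8:7]=0x2 ⇒ $2
@+06  little-endian(00 59) = 0x5900
  op=0x5900>>11=0xb ⇒ add (RR)
  rd@[10:9]=0x0 ⇒ $0
  rs@[8:7]=0x2 ⇒ $2

and $1, $3; add $3, $1; and $1, $2; add $0, $2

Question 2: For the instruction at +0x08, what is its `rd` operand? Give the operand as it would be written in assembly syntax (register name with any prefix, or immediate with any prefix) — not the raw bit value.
$1

@+08  little-endian(80 9b) = 0x9b80
  top 5b → 0x13 → or [RR]
  rd@[10:9]=0x1 ⇒ $1
  rs@[8:7]=0x3 ⇒ $3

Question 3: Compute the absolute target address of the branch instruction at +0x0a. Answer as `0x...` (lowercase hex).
+0x0a: fe b7 ⇒ word 0xb7fe (little)
  op=0xb7fe>>11=0x16 ⇒ bz (J)
  [10:0] imm=2046 (s11→-2) = #-2
  target = base 0x7f5a + off 0x0a + 2 + imm -2 = 0x7f64

0x7f64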